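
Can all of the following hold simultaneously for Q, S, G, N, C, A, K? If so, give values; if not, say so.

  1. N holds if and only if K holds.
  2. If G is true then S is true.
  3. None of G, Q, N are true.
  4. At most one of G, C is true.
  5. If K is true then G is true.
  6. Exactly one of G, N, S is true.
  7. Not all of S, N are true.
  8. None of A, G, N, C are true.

Q = False, S = True, G = False, N = False, C = False, A = False, K = False

  (1) N=F, K=F — same ✓
  (2) G=F ⇒ S: vacuous ✓
  (3) {G, Q, N}: 0 true — none ✓
  (4) {G, C}: 0 true — at most one ✓
  (5) K=F ⇒ G: vacuous ✓
  (6) {G, N, S}: 1 true — exactly one ✓
  (7) {S, N}: 1/2 true — not all ✓
  (8) {A, G, N, C}: 0 true — none ✓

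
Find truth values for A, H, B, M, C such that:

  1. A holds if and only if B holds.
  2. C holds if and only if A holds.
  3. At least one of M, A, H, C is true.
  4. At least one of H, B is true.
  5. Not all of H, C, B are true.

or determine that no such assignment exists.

A: False, H: True, B: False, M: False, C: False

  (1) A=F, B=F — same ✓
  (2) C=F, A=F — same ✓
  (3) {M, A, H, C}: 1 true — at least one ✓
  (4) {H, B}: 1 true — at least one ✓
  (5) {H, C, B}: 1/3 true — not all ✓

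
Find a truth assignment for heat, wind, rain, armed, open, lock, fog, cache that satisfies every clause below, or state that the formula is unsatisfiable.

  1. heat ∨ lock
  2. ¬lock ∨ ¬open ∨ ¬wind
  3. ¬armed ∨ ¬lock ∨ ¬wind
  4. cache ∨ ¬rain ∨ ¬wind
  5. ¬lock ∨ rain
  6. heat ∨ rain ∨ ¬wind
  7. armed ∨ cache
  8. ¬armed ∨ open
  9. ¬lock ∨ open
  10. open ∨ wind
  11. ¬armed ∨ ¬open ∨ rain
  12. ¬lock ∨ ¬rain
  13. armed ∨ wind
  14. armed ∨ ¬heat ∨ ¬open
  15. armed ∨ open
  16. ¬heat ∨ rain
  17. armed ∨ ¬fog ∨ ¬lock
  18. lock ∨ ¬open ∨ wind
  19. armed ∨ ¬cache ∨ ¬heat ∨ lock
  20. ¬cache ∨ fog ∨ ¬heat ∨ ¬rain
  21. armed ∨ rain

Try heat = False:
  (heat ∨ lock) forces lock = True.
  (¬lock ∨ rain) forces rain = True.
  clause (¬lock ∨ ¬rain) is falsified — backtrack.
So heat = True.
  then (¬heat ∨ rain) forces rain = True.
  then (¬lock ∨ ¬rain) forces lock = False.
Set wind = True.
  then (cache ∨ ¬rain ∨ ¬wind) forces cache = True.
  then (armed ∨ ¬cache ∨ ¬heat ∨ lock) forces armed = True.
  then (¬cache ∨ fog ∨ ¬heat ∨ ¬rain) forces fog = True.
  then (¬armed ∨ open) forces open = True.
All clauses satisfied.

heat: True; wind: True; rain: True; armed: True; open: True; lock: False; fog: True; cache: True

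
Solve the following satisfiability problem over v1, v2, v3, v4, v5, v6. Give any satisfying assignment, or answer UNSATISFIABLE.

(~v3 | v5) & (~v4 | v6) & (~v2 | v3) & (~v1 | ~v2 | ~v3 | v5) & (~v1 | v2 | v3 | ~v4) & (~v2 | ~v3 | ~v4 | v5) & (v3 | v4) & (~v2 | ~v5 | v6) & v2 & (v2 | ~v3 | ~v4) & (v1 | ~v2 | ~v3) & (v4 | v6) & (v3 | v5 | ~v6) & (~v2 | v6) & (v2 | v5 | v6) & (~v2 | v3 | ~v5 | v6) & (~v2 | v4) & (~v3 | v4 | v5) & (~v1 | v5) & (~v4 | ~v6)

Unsatisfiable

Case v4 = True:
  (~v4 | v6) forces v6 = True.
  Clause (~v4 | ~v6) is falsified — contradiction.
Case v4 = False:
  (v3 | v4) forces v3 = True.
  (~v3 | v5) forces v5 = True.
  (v2) forces v2 = True.
  Clause (~v2 | v4) is falsified — contradiction.
Both cases fail, so the formula is unsatisfiable.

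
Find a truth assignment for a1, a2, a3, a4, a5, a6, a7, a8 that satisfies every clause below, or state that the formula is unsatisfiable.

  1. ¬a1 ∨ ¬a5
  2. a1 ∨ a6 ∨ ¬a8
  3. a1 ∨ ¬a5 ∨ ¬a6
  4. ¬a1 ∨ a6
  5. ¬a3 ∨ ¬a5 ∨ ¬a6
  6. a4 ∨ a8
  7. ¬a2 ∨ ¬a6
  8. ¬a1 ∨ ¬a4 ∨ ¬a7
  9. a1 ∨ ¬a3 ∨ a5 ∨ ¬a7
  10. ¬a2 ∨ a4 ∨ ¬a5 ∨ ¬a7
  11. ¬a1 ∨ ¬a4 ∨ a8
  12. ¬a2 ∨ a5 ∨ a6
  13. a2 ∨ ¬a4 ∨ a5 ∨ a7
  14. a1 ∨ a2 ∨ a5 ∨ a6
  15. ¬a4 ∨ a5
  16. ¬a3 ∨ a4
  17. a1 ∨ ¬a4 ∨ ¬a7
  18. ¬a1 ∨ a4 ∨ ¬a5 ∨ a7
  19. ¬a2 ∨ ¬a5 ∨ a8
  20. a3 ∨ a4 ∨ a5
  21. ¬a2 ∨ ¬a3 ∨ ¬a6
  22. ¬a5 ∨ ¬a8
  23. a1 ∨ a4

Set a1 = False.
  then (a1 ∨ a4) forces a4 = True.
  then (¬a4 ∨ a5) forces a5 = True.
  then (a1 ∨ ¬a4 ∨ ¬a7) forces a7 = False.
  then (¬a5 ∨ ¬a8) forces a8 = False.
  then (a1 ∨ ¬a5 ∨ ¬a6) forces a6 = False.
  then (¬a2 ∨ ¬a5 ∨ a8) forces a2 = False.
Set a3 = True.
All clauses satisfied.

a1 = False, a2 = False, a3 = True, a4 = True, a5 = True, a6 = False, a7 = False, a8 = False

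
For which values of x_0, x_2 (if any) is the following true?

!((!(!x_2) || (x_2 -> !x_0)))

Unsatisfiable — no assignment works.

Case x_2 = True: the formula becomes !((True || !x_0)) = False.
Case x_2 = False: the formula becomes !((False || True)) = False.
Both cases fail — unsatisfiable.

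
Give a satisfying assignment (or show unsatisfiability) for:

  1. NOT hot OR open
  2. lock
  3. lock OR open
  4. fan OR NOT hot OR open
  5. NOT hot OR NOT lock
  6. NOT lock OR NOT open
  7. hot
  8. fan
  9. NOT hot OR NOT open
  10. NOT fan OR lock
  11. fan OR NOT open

Case hot = True:
  (NOT hot OR open) forces open = True.
  Clause (NOT hot OR NOT open) is falsified — contradiction.
Case hot = False:
  Clause (hot) is falsified — contradiction.
Both cases fail, so the formula is unsatisfiable.

Unsatisfiable — no assignment works.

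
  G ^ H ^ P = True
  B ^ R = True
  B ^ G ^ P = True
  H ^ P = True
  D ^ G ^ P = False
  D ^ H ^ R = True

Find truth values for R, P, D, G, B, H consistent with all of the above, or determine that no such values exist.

R: False, P: False, D: False, G: False, B: True, H: True

G ^ H ^ P = F ^ T ^ F = True ✓
B ^ R = T ^ F = True ✓
B ^ G ^ P = T ^ F ^ F = True ✓
H ^ P = T ^ F = True ✓
D ^ G ^ P = F ^ F ^ F = False ✓
D ^ H ^ R = F ^ T ^ F = True ✓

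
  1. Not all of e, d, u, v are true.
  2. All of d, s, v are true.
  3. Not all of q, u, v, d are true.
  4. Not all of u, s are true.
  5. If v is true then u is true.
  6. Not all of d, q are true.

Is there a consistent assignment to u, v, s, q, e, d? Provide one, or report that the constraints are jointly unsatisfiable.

Case v = True:
  (2) forces d = True.
  (2) forces s = True.
  (4) with s=T forces u = False.
  Constraint (5) is violated (v=T, u=F) — contradiction.
Case v = False:
  Constraint (2) is violated (v=F) — contradiction.
Both cases fail — unsatisfiable.

Unsatisfiable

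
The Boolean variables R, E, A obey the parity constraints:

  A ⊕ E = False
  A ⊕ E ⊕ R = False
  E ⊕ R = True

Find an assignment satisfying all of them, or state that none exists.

R = False, E = True, A = True

A ⊕ E = T ⊕ T = False ✓
A ⊕ E ⊕ R = T ⊕ T ⊕ F = False ✓
E ⊕ R = T ⊕ F = True ✓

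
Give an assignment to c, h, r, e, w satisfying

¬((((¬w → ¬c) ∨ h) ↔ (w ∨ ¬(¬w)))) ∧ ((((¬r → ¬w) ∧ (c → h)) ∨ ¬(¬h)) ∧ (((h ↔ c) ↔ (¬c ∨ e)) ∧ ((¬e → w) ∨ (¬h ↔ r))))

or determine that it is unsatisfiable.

c = True, h = True, r = True, e = True, w = False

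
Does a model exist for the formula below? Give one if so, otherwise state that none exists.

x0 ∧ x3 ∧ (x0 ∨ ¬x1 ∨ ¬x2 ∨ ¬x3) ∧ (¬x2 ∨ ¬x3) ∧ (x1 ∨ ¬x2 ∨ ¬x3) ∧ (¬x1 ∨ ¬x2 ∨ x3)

Unit clause (x0) forces x0 = True.
Unit clause (x3) forces x3 = True.
In (¬x2 ∨ ¬x3) only ¬x2 is left, so x2 = False.
Set x1 = True.
Check each clause:
  (x0): x0 holds.
  (x3): x3 holds.
  (x0 ∨ ¬x1 ∨ ¬x2 ∨ ¬x3): x0 holds.
  (¬x2 ∨ ¬x3): ¬x2 holds.
  (x1 ∨ ¬x2 ∨ ¬x3): x1 holds.
  (¬x1 ∨ ¬x2 ∨ x3): ¬x2 holds.
All clauses satisfied.

x0=T, x1=T, x2=F, x3=T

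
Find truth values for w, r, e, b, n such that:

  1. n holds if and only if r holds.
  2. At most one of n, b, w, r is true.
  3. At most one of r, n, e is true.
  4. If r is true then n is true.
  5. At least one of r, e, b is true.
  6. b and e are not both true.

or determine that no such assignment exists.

w = True, r = False, e = True, b = False, n = False

  (1) n=F, r=F — same ✓
  (2) {n, b, w, r}: 1 true — at most one ✓
  (3) {r, n, e}: 1 true — at most one ✓
  (4) r=F ⇒ n: vacuous ✓
  (5) {r, e, b}: 1 true — at least one ✓
  (6) b=F, e=T — not both ✓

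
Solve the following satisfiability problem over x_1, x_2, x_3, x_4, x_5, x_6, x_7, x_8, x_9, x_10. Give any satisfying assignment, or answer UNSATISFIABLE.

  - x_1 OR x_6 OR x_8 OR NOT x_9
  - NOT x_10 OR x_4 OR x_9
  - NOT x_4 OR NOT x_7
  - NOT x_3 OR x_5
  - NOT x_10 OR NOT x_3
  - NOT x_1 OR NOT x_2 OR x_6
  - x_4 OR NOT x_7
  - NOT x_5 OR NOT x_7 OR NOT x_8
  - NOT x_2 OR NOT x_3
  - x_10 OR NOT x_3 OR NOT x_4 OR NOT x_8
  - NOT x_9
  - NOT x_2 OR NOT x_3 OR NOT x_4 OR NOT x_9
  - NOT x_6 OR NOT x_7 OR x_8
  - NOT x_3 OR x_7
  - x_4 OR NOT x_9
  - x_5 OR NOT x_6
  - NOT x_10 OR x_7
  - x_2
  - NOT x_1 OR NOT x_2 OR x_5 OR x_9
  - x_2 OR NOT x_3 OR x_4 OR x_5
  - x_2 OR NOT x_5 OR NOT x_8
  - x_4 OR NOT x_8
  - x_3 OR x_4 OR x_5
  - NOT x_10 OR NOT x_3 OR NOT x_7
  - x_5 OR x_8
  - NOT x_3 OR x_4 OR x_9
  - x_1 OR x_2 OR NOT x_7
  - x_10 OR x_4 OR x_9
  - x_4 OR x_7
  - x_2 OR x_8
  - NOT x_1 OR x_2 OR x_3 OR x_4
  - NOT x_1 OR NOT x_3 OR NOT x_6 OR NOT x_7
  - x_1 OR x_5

Unit clause (NOT x_9) forces x_9 = False.
Unit clause (x_2) forces x_2 = True.
In (NOT x_2 OR NOT x_3) only NOT x_3 is left, so x_3 = False.
Set x_1 = False.
  then (x_1 OR x_5) forces x_5 = True.
Try x_4 = False:
  (NOT x_10 OR x_4 OR x_9) forces x_10 = False.
  clause (x_10 OR x_4 OR x_9) is falsified — backtrack.
So x_4 = True.
  then (NOT x_4 OR NOT x_7) forces x_7 = False.
  then (NOT x_10 OR x_7) forces x_10 = False.
Set x_6 = False.
Set x_8 = False.
All clauses satisfied.

x_1 = False, x_2 = True, x_3 = False, x_4 = True, x_5 = True, x_6 = False, x_7 = False, x_8 = False, x_9 = False, x_10 = False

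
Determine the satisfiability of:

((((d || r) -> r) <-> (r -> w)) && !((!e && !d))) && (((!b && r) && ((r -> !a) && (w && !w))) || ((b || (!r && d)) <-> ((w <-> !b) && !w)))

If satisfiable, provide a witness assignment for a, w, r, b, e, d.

a = False, w = False, r = False, b = False, e = True, d = False

  (((d || r) -> r) <-> (r -> w)) && !((!e && !d)) = True
    ((d || r) -> r) <-> (r -> w) = True
      (d || r) -> r = True
        d || r = False
      r -> w = True
    !((!e && !d)) = True
      !e && !d = False
        !e = False
        !d = True
  ((!b && r) && ((r -> !a) && (w && !w))) || ((b || (!r && d)) <-> ((w <-> !b) && !w)) = True
    (!b && r) && ((r -> !a) && (w && !w)) = False
      !b && r = False
        !b = True
      (r -> !a) && (w && !w) = False
        r -> !a = True
          !a = True
        w && !w = False
          !w = True
    (b || (!r && d)) <-> ((w <-> !b) && !w) = True
      b || (!r && d) = False
        !r && d = False
          !r = True
      (w <-> !b) && !w = False
        w <-> !b = False
          !b = True
        !w = True
Both conjuncts True, so the formula holds.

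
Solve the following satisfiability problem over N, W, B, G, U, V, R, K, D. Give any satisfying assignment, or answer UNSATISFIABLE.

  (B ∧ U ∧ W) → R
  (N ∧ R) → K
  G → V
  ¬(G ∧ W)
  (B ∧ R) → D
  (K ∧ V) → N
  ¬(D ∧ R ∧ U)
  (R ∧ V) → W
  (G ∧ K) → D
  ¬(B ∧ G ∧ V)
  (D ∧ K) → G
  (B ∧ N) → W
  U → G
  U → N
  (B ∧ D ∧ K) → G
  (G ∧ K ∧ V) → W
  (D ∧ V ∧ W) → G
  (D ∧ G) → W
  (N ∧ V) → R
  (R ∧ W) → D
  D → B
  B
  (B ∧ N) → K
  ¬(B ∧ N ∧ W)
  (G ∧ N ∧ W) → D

N = False, W = True, B = True, G = False, U = False, V = False, R = False, K = False, D = False

Unit clause (B) forces B = True.
Try N = True:
  (¬B ∨ ¬N ∨ ¬W) forces W = False.
  clause (¬B ∨ ¬N ∨ W) is falsified — backtrack.
So N = False.
  then (N ∨ ¬U) forces U = False.
Set W = True.
  then (¬G ∨ ¬W) forces G = False.
Set V = False.
Set R = False.
Set K = False.
Set D = False.
All clauses satisfied.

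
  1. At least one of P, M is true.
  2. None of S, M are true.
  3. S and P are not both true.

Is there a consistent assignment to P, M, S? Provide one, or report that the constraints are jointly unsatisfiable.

P = True, M = False, S = False

  (1) {P, M}: 1 true — at least one ✓
  (2) {S, M}: 0 true — none ✓
  (3) S=F, P=T — not both ✓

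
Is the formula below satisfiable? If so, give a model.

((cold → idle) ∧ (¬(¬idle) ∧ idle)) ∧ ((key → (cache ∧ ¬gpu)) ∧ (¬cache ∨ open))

cold=F, open=F, gpu=F, cache=F, key=F, idle=T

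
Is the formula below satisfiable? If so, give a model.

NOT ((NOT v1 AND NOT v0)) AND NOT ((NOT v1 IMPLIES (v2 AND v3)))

v0 = True, v1 = False, v2 = False, v3 = False

  NOT ((NOT v1 AND NOT v0)) = True
    NOT v1 AND NOT v0 = False
      NOT v1 = True
      NOT v0 = False
  NOT ((NOT v1 IMPLIES (v2 AND v3))) = True
    NOT v1 IMPLIES (v2 AND v3) = False
      NOT v1 = True
      v2 AND v3 = False
Both conjuncts True, so the formula holds.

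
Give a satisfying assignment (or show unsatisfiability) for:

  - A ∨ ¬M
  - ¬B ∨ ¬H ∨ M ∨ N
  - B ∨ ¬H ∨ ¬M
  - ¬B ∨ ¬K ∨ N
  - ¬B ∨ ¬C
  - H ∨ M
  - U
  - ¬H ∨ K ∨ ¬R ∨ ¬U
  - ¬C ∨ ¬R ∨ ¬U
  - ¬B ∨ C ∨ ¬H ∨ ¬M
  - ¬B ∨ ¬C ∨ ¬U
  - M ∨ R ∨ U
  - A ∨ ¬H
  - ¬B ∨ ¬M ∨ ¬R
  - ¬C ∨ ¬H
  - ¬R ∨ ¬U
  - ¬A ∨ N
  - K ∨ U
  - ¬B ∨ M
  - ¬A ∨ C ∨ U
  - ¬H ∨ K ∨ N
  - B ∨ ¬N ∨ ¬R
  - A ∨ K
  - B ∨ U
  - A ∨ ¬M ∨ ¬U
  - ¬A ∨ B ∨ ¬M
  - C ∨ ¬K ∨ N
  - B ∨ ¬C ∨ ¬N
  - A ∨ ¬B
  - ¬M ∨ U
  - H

N: True, H: True, K: False, A: True, U: True, M: False, R: False, C: False, B: False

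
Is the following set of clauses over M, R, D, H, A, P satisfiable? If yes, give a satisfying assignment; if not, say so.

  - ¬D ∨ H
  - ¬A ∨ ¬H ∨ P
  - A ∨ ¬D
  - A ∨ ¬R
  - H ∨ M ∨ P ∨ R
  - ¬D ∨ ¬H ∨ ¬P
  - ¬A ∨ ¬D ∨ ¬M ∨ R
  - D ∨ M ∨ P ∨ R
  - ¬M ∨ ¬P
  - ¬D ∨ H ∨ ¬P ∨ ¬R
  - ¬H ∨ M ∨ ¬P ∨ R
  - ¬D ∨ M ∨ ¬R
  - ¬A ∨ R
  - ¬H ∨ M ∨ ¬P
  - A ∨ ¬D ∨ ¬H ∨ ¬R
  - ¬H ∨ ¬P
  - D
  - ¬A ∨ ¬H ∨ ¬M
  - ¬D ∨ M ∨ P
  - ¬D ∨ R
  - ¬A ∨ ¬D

The formula is unsatisfiable.

Case D = True:
  (¬D ∨ H) forces H = True.
  (A ∨ ¬D) forces A = True.
  Clause (¬A ∨ ¬D) is falsified — contradiction.
Case D = False:
  Clause (D) is falsified — contradiction.
Both cases fail, so the formula is unsatisfiable.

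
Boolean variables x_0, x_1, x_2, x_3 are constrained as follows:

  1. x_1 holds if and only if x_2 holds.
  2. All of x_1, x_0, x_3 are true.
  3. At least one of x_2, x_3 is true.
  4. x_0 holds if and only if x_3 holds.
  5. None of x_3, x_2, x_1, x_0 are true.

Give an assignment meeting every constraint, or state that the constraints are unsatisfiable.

Case x_0 = True:
  Constraint (5) is violated (x_0=T) — contradiction.
Case x_0 = False:
  Constraint (2) is violated (x_0=F) — contradiction.
Both cases fail — unsatisfiable.

The formula is unsatisfiable.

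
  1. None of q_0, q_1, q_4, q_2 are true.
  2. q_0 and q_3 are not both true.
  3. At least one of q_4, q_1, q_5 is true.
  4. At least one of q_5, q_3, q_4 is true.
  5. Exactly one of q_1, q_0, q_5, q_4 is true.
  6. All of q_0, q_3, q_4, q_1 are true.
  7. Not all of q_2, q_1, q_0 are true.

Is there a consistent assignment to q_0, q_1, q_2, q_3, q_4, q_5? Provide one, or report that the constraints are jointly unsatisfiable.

Unsatisfiable

Case q_0 = True:
  Constraint (1) is violated (q_0=T) — contradiction.
Case q_0 = False:
  Constraint (6) is violated (q_0=F) — contradiction.
Both cases fail — unsatisfiable.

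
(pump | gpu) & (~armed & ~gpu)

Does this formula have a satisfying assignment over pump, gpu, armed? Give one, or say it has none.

pump: True; gpu: False; armed: False

  pump | gpu = True
  ~armed & ~gpu = True
    ~armed = True
    ~gpu = True
Both conjuncts True, so the formula holds.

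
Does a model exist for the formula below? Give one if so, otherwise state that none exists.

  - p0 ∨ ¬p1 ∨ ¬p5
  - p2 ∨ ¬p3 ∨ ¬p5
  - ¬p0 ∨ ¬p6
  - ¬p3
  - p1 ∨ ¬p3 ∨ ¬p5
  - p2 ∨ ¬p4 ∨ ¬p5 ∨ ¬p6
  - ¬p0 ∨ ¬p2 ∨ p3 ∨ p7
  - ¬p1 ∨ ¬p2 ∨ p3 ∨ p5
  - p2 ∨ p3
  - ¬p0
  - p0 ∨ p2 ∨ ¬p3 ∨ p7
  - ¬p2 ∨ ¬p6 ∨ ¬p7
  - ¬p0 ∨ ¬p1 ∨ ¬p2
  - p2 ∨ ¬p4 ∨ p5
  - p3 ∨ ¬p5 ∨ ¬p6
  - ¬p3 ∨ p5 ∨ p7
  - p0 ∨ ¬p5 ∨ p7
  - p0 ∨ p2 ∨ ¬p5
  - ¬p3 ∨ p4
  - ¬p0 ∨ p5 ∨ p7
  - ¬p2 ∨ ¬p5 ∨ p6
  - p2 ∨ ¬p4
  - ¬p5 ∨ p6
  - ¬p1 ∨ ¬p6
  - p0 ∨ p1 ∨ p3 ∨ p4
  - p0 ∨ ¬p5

p0 = False; p1 = False; p2 = True; p3 = False; p4 = True; p5 = False; p6 = False; p7 = True

Unit clause (¬p3) forces p3 = False.
In (p2 ∨ p3) only p2 is left, so p2 = True.
Unit clause (¬p0) forces p0 = False.
In (p0 ∨ ¬p5) only ¬p5 is left, so p5 = False.
In (¬p1 ∨ ¬p2 ∨ p3 ∨ p5) only ¬p1 is left, so p1 = False.
In (p0 ∨ p1 ∨ p3 ∨ p4) only p4 is left, so p4 = True.
Set p6 = False.
Set p7 = True.
All clauses satisfied.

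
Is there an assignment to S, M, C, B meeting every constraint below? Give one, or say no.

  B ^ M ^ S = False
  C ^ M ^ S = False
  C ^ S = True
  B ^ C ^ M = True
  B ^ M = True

S = True, M = True, C = False, B = False

B ^ M ^ S = F ^ T ^ T = False ✓
C ^ M ^ S = F ^ T ^ T = False ✓
C ^ S = F ^ T = True ✓
B ^ C ^ M = F ^ F ^ T = True ✓
B ^ M = F ^ T = True ✓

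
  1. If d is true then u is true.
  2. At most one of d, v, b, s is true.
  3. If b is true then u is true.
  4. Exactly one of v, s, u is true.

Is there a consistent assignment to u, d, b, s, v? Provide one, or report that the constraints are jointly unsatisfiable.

u=F, d=F, b=F, s=F, v=T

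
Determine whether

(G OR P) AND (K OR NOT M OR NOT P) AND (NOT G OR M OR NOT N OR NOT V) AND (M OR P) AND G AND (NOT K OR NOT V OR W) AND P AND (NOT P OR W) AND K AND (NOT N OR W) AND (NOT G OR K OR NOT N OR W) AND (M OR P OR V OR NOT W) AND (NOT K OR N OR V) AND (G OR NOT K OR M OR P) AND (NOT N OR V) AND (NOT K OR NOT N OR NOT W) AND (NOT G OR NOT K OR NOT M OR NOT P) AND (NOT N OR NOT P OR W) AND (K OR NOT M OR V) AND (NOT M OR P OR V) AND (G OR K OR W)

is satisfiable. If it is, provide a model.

M=F; V=T; G=T; P=T; K=T; W=T; N=F

Unit clause (G) forces G = True.
Unit clause (P) forces P = True.
In (NOT P OR W) only W is left, so W = True.
Unit clause (K) forces K = True.
In (NOT K OR NOT N OR NOT W) only NOT N is left, so N = False.
In (NOT G OR NOT K OR NOT M OR NOT P) only NOT M is left, so M = False.
In (NOT K OR N OR V) only V is left, so V = True.
All clauses satisfied.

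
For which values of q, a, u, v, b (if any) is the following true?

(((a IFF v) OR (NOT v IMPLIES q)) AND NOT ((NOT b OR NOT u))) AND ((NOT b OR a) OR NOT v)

q = True; a = False; u = True; v = False; b = True

  ((a IFF v) OR (NOT v IMPLIES q)) AND NOT ((NOT b OR NOT u)) = True
    (a IFF v) OR (NOT v IMPLIES q) = True
      a IFF v = True
      NOT v IMPLIES q = True
        NOT v = True
    NOT ((NOT b OR NOT u)) = True
      NOT b OR NOT u = False
        NOT b = False
        NOT u = False
  (NOT b OR a) OR NOT v = True
    NOT b OR a = False
      NOT b = False
    NOT v = True
Both conjuncts True, so the formula holds.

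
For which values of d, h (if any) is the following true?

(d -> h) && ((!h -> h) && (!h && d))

The formula is unsatisfiable.

Case h = True: the conjunct !h is False.
Case h = False: the conjunct !h -> h becomes !False -> False = False.
Both cases fail — unsatisfiable.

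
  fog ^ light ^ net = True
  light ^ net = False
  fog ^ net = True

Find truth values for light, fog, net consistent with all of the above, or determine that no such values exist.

light=F; fog=T; net=F

fog ^ light ^ net = T ^ F ^ F = True ✓
light ^ net = F ^ F = False ✓
fog ^ net = T ^ F = True ✓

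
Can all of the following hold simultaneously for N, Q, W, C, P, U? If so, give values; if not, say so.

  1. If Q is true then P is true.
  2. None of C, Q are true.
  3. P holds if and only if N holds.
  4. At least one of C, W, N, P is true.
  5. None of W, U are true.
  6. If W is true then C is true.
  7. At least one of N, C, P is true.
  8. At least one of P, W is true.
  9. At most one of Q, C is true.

N = True; Q = False; W = False; C = False; P = True; U = False

  (1) Q=F ⇒ P: vacuous ✓
  (2) {C, Q}: 0 true — none ✓
  (3) P=T, N=T — same ✓
  (4) {C, W, N, P}: 2 true — at least one ✓
  (5) {W, U}: 0 true — none ✓
  (6) W=F ⇒ C: vacuous ✓
  (7) {N, C, P}: 2 true — at least one ✓
  (8) {P, W}: 1 true — at least one ✓
  (9) {Q, C}: 0 true — at most one ✓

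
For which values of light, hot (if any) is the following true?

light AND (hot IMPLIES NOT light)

light = True; hot = False

  hot IMPLIES NOT light = True
    NOT light = False
Both conjuncts True, so the formula holds.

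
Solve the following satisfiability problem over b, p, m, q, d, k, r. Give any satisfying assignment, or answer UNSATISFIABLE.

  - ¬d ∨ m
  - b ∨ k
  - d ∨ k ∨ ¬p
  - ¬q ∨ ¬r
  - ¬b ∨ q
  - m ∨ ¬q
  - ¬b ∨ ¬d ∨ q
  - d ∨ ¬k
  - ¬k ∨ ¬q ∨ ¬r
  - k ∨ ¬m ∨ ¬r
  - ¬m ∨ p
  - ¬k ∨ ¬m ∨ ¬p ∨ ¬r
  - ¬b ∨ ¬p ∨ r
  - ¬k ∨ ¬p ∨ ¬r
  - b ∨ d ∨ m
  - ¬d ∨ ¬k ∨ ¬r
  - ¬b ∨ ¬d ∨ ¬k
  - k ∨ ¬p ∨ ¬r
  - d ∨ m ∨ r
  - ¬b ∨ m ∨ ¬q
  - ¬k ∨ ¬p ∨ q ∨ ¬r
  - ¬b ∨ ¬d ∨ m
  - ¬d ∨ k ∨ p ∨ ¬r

Try b = True:
  (¬b ∨ q) forces q = True.
  (¬q ∨ ¬r) forces r = False.
  (m ∨ ¬q) forces m = True.
  (¬m ∨ p) forces p = True.
  clause (¬b ∨ ¬p ∨ r) is falsified — backtrack.
So b = False.
  then (b ∨ k) forces k = True.
  then (d ∨ ¬k) forces d = True.
  then (¬d ∨ ¬k ∨ ¬r) forces r = False.
  then (¬d ∨ m) forces m = True.
  then (¬m ∨ p) forces p = True.
Set q = False.
All clauses satisfied.

b=F; p=T; m=T; q=F; d=T; k=T; r=F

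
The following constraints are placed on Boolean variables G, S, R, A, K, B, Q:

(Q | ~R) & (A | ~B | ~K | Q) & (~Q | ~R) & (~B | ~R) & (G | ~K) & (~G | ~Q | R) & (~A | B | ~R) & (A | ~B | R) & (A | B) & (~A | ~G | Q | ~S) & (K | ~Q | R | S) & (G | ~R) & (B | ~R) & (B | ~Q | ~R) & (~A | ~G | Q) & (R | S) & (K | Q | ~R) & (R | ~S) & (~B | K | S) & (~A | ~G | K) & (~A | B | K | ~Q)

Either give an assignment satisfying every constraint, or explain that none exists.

Unsatisfiable

Case R = True:
  (Q | ~R) forces Q = True.
  Clause (~Q | ~R) is falsified — contradiction.
Case R = False:
  (R | S) forces S = True.
  Clause (R | ~S) is falsified — contradiction.
Both cases fail, so the formula is unsatisfiable.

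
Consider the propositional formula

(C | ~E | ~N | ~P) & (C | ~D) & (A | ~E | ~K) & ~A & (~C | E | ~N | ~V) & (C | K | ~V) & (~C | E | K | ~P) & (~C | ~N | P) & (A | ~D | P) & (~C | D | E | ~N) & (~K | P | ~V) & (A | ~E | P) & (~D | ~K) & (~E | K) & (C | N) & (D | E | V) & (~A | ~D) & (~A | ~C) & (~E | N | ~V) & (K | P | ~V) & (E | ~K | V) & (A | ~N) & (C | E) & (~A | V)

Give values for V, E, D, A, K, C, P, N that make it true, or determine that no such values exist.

V = True, E = False, D = False, A = False, K = True, C = True, P = True, N = False

Unit clause (~A) forces A = False.
In (A | ~N) only ~N is left, so N = False.
In (C | N) only C is left, so C = True.
Set V = True.
  then (~E | N | ~V) forces E = False.
Try D = True:
  (A | ~D | P) forces P = True.
  (~C | E | K | ~P) forces K = True.
  clause (~D | ~K) is falsified — backtrack.
So D = False.
Try K = False:
  (~C | E | K | ~P) forces P = False.
  clause (K | P | ~V) is falsified — backtrack.
So K = True.
  then (~K | P | ~V) forces P = True.
All clauses satisfied.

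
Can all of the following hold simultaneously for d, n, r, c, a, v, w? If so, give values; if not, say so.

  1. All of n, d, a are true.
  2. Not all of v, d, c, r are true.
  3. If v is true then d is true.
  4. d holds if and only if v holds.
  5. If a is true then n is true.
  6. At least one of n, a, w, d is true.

d: True; n: True; r: False; c: True; a: True; v: True; w: True

  (1) {n, d, a}: all 3 true ✓
  (2) {v, d, c, r}: 3/4 true — not all ✓
  (3) v=T ⇒ d: T ✓
  (4) d=T, v=T — same ✓
  (5) a=T ⇒ n: T ✓
  (6) {n, a, w, d}: 4 true — at least one ✓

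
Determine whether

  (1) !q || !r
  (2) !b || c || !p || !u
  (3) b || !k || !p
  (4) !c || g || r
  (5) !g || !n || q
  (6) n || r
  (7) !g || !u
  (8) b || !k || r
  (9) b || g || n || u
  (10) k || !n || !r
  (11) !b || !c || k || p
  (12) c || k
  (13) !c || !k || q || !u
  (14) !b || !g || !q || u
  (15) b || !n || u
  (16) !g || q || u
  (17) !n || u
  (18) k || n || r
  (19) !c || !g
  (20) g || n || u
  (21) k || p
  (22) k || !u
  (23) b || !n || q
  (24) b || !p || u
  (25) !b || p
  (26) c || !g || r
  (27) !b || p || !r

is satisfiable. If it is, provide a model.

q: False, u: True, g: False, b: False, c: False, n: False, p: False, r: True, k: True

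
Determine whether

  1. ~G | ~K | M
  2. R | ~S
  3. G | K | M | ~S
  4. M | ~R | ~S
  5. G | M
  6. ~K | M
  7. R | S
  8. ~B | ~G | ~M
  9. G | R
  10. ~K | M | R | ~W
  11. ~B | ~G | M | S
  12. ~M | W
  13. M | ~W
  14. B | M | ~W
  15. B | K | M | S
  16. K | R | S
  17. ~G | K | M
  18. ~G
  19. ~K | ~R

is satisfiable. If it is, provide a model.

Unit clause (~G) forces G = False.
In (G | M) only M is left, so M = True.
In (G | R) only R is left, so R = True.
In (~M | W) only W is left, so W = True.
In (~K | ~R) only ~K is left, so K = False.
Set B = True.
Set S = False.
All clauses satisfied.

K: False, M: True, W: True, G: False, B: True, R: True, S: False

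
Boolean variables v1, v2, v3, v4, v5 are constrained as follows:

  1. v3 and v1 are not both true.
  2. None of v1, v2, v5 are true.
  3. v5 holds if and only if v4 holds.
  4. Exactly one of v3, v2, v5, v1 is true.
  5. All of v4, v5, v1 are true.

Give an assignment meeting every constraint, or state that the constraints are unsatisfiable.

Unsatisfiable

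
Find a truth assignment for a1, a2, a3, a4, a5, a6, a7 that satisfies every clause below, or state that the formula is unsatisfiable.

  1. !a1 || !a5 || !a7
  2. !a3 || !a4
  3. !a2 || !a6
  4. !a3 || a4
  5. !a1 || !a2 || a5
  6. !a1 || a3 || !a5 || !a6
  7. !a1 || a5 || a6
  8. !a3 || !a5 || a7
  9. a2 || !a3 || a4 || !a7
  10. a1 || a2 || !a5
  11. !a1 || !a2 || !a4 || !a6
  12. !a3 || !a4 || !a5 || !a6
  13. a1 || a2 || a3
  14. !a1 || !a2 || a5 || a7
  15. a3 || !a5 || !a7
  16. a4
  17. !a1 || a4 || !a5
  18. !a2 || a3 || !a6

Unit clause (a4) forces a4 = True.
In (!a3 || !a4) only !a3 is left, so a3 = False.
Set a1 = True.
Set a2 = False.
Set a5 = False.
  then (!a1 || a5 || a6) forces a6 = True.
Set a7 = False.
All clauses satisfied.

a1=T, a2=F, a3=F, a4=T, a5=F, a6=T, a7=F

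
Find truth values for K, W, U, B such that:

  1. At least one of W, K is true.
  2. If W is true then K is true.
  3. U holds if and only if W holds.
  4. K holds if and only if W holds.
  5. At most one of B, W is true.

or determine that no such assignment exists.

K = True, W = True, U = True, B = False

  (1) {W, K}: 2 true — at least one ✓
  (2) W=T ⇒ K: T ✓
  (3) U=T, W=T — same ✓
  (4) K=T, W=T — same ✓
  (5) {B, W}: 1 true — at most one ✓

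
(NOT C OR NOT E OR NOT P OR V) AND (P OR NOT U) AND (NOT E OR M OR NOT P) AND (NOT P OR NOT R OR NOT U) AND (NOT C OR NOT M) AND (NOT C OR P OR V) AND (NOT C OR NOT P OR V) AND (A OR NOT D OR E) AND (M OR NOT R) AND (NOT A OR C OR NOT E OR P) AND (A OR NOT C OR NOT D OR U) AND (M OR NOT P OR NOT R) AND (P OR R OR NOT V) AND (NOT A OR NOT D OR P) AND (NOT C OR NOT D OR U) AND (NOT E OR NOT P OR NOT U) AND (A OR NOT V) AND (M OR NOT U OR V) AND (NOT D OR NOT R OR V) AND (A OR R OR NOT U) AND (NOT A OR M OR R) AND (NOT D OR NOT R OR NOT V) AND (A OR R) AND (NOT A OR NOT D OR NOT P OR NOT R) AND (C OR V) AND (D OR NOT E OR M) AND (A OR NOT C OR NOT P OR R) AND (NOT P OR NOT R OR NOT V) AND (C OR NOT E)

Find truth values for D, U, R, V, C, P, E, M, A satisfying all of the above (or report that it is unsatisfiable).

Set D = False.
Set U = False.
Set R = False.
  then (A OR R) forces A = True.
  then (NOT A OR M OR R) forces M = True.
  then (NOT C OR NOT M) forces C = False.
  then (C OR V) forces V = True.
  then (C OR NOT E) forces E = False.
  then (P OR R OR NOT V) forces P = True.
All clauses satisfied.

D = False, U = False, R = False, V = True, C = False, P = True, E = False, M = True, A = True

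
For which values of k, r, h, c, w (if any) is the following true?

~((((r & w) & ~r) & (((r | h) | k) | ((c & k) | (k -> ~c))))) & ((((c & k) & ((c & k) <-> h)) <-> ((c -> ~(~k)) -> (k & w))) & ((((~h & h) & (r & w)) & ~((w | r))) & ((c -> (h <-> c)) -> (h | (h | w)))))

Case r = True: the conjunct ~((w | r)) becomes ~((w | True)) = False.
Case r = False: the conjunct r is False.
Both cases fail — unsatisfiable.

UNSATISFIABLE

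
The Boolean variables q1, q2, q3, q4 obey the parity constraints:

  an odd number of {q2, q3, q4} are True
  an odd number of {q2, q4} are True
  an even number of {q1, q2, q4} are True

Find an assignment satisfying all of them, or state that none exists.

q1 = True, q2 = False, q3 = False, q4 = True

{q2, q3, q4}: 1 true → odd ✓
{q2, q4}: 1 true → odd ✓
{q1, q2, q4}: 2 true → even ✓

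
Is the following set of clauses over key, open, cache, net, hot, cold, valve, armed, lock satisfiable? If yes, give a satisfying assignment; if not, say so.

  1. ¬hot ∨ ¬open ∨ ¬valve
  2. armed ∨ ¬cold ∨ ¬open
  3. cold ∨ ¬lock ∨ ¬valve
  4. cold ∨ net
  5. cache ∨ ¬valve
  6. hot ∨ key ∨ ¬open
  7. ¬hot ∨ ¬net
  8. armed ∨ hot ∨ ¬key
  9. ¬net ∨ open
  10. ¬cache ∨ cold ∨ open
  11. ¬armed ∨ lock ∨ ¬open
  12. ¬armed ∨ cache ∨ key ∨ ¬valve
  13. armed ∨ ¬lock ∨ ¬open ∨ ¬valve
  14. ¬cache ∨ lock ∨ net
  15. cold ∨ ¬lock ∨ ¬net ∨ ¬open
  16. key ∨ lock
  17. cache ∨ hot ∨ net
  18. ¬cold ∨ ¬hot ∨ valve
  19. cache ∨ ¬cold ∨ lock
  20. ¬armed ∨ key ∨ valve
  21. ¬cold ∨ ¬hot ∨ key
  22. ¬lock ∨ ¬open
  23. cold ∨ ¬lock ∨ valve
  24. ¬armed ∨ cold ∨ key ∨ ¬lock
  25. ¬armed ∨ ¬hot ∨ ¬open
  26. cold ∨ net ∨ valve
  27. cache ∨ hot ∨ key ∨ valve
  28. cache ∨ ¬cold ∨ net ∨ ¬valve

Set key = True.
Set open = False.
  then (¬net ∨ open) forces net = False.
  then (cold ∨ net) forces cold = True.
Try cache = False:
  (cache ∨ ¬valve) forces valve = False.
  (cache ∨ hot ∨ net) forces hot = True.
  clause (¬cold ∨ ¬hot ∨ valve) is falsified — backtrack.
So cache = True.
  then (¬cache ∨ lock ∨ net) forces lock = True.
Set hot = True.
  then (¬cold ∨ ¬hot ∨ valve) forces valve = True.
Set armed = True.
All clauses satisfied.

key = True, open = False, cache = True, net = False, hot = True, cold = True, valve = True, armed = True, lock = True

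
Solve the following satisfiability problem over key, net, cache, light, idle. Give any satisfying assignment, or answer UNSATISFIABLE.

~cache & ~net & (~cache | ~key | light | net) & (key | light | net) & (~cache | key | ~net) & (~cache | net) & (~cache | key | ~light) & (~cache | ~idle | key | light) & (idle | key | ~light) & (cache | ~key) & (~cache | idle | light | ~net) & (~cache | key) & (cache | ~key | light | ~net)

key=F; net=F; cache=F; light=T; idle=T

Unit clause (~cache) forces cache = False.
Unit clause (~net) forces net = False.
In (cache | ~key) only ~key is left, so key = False.
In (key | light | net) only light is left, so light = True.
In (idle | key | ~light) only idle is left, so idle = True.
All clauses satisfied.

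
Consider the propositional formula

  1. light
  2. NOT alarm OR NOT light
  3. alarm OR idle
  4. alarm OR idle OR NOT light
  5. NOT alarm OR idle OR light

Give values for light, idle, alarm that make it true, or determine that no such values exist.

light=T, idle=T, alarm=F

Unit clause (light) forces light = True.
In (NOT alarm OR NOT light) only NOT alarm is left, so alarm = False.
In (alarm OR idle) only idle is left, so idle = True.
Check each clause:
  (light): light holds.
  (NOT alarm OR NOT light): NOT alarm holds.
  (alarm OR idle): idle holds.
  (alarm OR idle OR NOT light): idle holds.
  (NOT alarm OR idle OR light): NOT alarm holds.
All clauses satisfied.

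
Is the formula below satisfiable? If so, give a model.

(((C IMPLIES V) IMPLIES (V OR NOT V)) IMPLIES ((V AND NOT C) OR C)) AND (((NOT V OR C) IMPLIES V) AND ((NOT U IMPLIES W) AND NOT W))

U=T, W=F, C=T, V=T

  ((C IMPLIES V) IMPLIES (V OR NOT V)) IMPLIES ((V AND NOT C) OR C) = True
    (C IMPLIES V) IMPLIES (V OR NOT V) = True
      C IMPLIES V = True
      V OR NOT V = True
        NOT V = False
    (V AND NOT C) OR C = True
      V AND NOT C = False
        NOT C = False
  ((NOT V OR C) IMPLIES V) AND ((NOT U IMPLIES W) AND NOT W) = True
    (NOT V OR C) IMPLIES V = True
      NOT V OR C = True
        NOT V = False
    (NOT U IMPLIES W) AND NOT W = True
      NOT U IMPLIES W = True
        NOT U = False
      NOT W = True
Both conjuncts True, so the formula holds.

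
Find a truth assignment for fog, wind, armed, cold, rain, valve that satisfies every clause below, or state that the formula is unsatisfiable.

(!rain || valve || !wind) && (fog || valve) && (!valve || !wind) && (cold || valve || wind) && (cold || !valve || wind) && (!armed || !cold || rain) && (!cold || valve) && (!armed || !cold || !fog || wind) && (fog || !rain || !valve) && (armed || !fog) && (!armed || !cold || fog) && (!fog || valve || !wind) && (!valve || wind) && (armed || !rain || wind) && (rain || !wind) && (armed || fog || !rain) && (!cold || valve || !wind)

No satisfying assignment exists.

Case valve = True:
  (!valve || !wind) forces wind = False.
  Clause (!valve || wind) is falsified — contradiction.
Case valve = False:
  (fog || valve) forces fog = True.
  (!cold || valve) forces cold = False.
  (cold || valve || wind) forces wind = True.
  Clause (!fog || valve || !wind) is falsified — contradiction.
Both cases fail, so the formula is unsatisfiable.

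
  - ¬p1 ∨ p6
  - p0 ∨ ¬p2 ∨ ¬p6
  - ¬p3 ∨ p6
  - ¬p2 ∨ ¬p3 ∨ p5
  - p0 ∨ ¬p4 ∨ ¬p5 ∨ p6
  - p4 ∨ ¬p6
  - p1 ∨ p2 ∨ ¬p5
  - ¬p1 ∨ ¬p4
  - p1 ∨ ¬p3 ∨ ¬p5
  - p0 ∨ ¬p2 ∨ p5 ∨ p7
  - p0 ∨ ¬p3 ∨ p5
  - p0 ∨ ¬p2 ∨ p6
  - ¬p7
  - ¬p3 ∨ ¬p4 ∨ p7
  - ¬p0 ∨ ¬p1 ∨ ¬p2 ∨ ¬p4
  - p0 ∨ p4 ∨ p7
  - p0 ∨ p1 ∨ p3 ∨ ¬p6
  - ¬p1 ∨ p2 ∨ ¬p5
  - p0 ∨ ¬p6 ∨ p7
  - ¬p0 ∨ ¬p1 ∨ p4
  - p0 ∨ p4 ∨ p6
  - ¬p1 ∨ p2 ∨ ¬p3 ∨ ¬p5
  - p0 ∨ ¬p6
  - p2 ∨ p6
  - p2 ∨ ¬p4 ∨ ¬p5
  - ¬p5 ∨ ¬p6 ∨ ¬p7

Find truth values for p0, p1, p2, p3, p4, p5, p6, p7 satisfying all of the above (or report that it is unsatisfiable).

p0 = True; p1 = False; p2 = True; p3 = False; p4 = True; p5 = True; p6 = False; p7 = False

Unit clause (¬p7) forces p7 = False.
Set p0 = True.
Try p1 = True:
  (¬p1 ∨ p6) forces p6 = True.
  (p4 ∨ ¬p6) forces p4 = True.
  clause (¬p1 ∨ ¬p4) is falsified — backtrack.
So p1 = False.
Set p2 = True.
Set p3 = False.
Set p4 = True.
Set p5 = True.
Set p6 = False.
All clauses satisfied.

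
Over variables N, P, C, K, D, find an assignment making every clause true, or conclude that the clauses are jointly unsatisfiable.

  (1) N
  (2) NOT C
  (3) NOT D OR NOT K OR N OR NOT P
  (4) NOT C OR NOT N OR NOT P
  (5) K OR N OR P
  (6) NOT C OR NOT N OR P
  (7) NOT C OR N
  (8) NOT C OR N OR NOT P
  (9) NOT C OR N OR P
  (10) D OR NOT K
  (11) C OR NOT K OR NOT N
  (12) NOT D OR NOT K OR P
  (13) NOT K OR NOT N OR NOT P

N=T; P=T; C=F; K=F; D=F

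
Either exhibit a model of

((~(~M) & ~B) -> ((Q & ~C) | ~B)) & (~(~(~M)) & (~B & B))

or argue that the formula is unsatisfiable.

Case B = True: the conjunct ~B is False.
Case B = False: the conjunct B is False.
Both cases fail — unsatisfiable.

No satisfying assignment exists.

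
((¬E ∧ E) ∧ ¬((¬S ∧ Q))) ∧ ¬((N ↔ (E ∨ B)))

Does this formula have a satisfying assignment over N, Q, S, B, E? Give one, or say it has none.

Case E = True: the conjunct ¬E is False.
Case E = False: the conjunct E is False.
Both cases fail — unsatisfiable.

The formula is unsatisfiable.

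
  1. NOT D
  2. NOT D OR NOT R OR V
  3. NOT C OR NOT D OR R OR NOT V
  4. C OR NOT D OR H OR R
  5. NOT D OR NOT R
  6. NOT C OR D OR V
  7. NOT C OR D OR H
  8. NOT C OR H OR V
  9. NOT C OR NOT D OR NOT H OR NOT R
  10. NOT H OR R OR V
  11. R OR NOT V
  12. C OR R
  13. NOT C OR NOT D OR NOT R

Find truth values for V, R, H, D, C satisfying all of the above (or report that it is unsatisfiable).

Unit clause (NOT D) forces D = False.
Set V = True.
  then (R OR NOT V) forces R = True.
Set H = True.
Set C = False.
All clauses satisfied.

V=T, R=T, H=T, D=F, C=F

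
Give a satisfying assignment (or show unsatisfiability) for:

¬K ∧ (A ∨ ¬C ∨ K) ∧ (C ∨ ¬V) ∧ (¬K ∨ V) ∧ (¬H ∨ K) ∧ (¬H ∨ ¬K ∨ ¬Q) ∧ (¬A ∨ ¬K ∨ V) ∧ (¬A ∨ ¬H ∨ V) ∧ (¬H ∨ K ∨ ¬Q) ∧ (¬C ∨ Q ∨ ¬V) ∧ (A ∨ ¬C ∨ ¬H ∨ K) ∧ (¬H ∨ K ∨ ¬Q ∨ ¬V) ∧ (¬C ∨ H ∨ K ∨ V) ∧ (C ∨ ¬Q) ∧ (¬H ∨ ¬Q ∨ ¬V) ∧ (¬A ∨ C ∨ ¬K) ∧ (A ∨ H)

Unit clause (¬K) forces K = False.
In (¬H ∨ K) only ¬H is left, so H = False.
In (A ∨ H) only A is left, so A = True.
Set V = True.
  then (C ∨ ¬V) forces C = True.
  then (¬C ∨ Q ∨ ¬V) forces Q = True.
All clauses satisfied.

H = False, V = True, K = False, Q = True, C = True, A = True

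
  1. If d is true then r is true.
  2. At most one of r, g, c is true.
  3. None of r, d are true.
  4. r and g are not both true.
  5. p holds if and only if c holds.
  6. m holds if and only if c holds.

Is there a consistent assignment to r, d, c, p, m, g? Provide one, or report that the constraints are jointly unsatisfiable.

r: False, d: False, c: True, p: True, m: True, g: False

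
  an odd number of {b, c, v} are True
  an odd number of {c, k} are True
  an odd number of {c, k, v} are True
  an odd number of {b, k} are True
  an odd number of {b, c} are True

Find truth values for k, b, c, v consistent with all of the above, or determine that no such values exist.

Adding constraints 1, 3, 4 mod 2: every variable appears an even number of times on the left, so the left side is 0.
But the right sides sum to 1 (mod 2). 0 ≠ 1 — the system is inconsistent.

UNSATISFIABLE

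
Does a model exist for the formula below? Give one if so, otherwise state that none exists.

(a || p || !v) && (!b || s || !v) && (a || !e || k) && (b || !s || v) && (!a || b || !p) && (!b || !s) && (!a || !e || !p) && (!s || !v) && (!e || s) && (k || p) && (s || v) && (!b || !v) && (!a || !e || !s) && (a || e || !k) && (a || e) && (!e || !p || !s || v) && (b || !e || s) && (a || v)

Set a = True.
Try p = True:
  (!a || b || !p) forces b = True.
  (!b || !s) forces s = False.
  (!b || s || !v) forces v = False.
  clause (s || v) is falsified — backtrack.
So p = False.
  then (k || p) forces k = True.
Try v = False:
  (s || v) forces s = True.
  (b || !s || v) forces b = True.
  clause (!b || !s) is falsified — backtrack.
So v = True.
  then (!s || !v) forces s = False.
  then (!e || s) forces e = False.
  then (!b || !v) forces b = False.
All clauses satisfied.

a=T; p=F; v=T; b=F; k=T; s=F; e=F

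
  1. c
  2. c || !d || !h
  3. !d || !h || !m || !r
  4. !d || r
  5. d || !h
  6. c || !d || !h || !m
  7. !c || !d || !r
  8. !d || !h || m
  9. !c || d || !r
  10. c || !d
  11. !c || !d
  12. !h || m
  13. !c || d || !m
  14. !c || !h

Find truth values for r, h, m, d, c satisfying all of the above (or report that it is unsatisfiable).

r = False; h = False; m = False; d = False; c = True

Unit clause (c) forces c = True.
In (!c || !d) only !d is left, so d = False.
In (!c || d || !m) only !m is left, so m = False.
In (!c || !h) only !h is left, so h = False.
In (!c || d || !r) only !r is left, so r = False.
All clauses satisfied.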